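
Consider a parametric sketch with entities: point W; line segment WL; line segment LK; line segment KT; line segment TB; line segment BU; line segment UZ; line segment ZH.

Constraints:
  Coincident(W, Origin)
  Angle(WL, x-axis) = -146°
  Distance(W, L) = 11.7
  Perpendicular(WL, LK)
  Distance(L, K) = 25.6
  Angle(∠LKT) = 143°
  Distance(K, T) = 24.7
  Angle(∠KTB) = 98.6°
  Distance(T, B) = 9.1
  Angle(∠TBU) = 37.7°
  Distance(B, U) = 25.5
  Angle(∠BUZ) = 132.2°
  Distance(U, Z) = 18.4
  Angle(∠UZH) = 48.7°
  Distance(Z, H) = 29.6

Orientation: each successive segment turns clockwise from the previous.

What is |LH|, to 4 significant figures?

55.00

∠BUZ = 132.2° gives UZ at 175.5° from the x-axis; with |UZ| = 18.4, Z = (-50.57, 24.19). ∠UZH = 48.7° gives ZH at 44.20° from the x-axis; with |ZH| = 29.6, H = (-29.35, 44.83). Then |LH| = |H − L| = 55.00.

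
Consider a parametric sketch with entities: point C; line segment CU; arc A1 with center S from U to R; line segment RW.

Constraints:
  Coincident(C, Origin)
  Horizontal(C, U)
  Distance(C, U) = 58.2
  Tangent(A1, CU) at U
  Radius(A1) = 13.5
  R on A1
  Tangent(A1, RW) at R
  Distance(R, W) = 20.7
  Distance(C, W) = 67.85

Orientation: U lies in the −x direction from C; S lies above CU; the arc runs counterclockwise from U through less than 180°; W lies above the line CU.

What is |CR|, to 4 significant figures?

50.41

C is at the origin; C and U share the same y with |CU| = 58.2 and U on the −x side, so U = (-58.20, 0.000). Since A1 is tangent to CU there, SU ⟂ CU, so S = U + (0, 13.5) = (-58.20, 13.50). Since SR ⟂ RW (tangency), |SW| = √(13.5² + 20.7²) = 24.71 regardless of where R sits on A1. So W lies on both circle(C, 67.85) and circle(S, 24.71); the above-CU intersection is W = (-56.13, 38.13). R is the foot of the tangent from W: R = (-46.31, 19.90).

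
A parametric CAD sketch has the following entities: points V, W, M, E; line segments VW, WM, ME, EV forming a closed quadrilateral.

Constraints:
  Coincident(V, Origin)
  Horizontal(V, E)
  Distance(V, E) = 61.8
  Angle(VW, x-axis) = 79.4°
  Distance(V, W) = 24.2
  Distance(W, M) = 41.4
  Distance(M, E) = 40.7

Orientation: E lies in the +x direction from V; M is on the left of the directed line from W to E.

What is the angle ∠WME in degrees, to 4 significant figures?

98.26°

Checks: |WM| = 41.40 ✓; |ME| = 40.70 ✓.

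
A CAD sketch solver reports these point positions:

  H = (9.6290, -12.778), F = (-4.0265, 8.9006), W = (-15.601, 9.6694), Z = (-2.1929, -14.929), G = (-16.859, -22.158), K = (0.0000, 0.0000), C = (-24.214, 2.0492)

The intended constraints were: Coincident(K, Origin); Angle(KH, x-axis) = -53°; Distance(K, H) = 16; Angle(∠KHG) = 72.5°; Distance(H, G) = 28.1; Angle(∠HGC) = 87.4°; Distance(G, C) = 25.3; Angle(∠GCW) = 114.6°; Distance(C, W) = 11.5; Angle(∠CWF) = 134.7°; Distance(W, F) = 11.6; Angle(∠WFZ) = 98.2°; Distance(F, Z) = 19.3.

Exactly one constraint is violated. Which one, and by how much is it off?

Distance(F, Z) = 19.3 — off by 4.60.

K = (0.00, 0.00) ✓; KH at -53.00° ✓; |KH| = 16.00 ✓; ∠KHG = 72.50° ✓; |HG| = 28.10 ✓; ∠HGC = 87.40° ✓; |GC| = 25.30 ✓; ∠GCW = 114.6° ✓; |CW| = 11.50 ✓; ∠CWF = 134.7° ✓; |WF| = 11.60 ✓; ∠WFZ = 98.20° ✓; |FZ| = 23.90 ✗.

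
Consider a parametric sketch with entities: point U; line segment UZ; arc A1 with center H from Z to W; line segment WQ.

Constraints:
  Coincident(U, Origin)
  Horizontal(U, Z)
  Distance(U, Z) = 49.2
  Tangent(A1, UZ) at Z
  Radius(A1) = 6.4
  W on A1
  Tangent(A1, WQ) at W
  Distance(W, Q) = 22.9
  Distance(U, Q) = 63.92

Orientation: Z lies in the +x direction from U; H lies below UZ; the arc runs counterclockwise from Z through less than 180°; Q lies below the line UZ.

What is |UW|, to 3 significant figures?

45.1

U is at the origin; UZ is horizontal with |UZ| = 49.2 and Z on the +x side, so Z = (49.2, 0.00). Since A1 is tangent to UZ there, HZ ⟂ UZ, so H = Z + (0, -6.4) = (49.2, -6.40). Since HW ⟂ WQ (tangency), |HQ| = √(6.4² + 22.9²) = 23.8 regardless of where W sits on A1. So Q lies on both circle(U, 63.92) and circle(H, 23.8); the below-UZ intersection is Q = (57.0, -28.8). W is the foot of the tangent from Q: W = (43.9, -10.1).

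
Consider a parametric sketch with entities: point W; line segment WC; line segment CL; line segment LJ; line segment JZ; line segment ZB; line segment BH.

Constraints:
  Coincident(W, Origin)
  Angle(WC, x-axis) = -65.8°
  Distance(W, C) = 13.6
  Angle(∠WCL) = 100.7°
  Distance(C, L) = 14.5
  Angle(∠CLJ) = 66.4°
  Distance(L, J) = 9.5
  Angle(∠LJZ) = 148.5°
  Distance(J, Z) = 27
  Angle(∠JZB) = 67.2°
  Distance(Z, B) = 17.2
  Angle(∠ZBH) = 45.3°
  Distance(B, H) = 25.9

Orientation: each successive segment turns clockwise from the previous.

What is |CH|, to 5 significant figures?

22.339

W is at the origin; WC runs at -65.8° with length 13.6, so C = (5.5750, -12.405). ∠WCL = 100.7° gives CL at -145.10° from the x-axis; with |CL| = 14.5, L = (-6.3172, -20.701). ∠CLJ = 66.4° gives LJ at 101.30° from the x-axis; with |LJ| = 9.5, J = (-8.1787, -11.385). ∠LJZ = 148.5° gives JZ at 69.800° from the x-axis; with |JZ| = 27.0, Z = (1.1443, 13.954). ∠JZB = 67.2° gives ZB at -43.000° from the x-axis; with |ZB| = 17.2, B = (13.724, 2.2238). ∠ZBH = 45.3° gives BH at -177.70° from the x-axis; with |BH| = 25.9, H = (-12.156, 1.1844). Then |CH| = |H − C| = 22.339.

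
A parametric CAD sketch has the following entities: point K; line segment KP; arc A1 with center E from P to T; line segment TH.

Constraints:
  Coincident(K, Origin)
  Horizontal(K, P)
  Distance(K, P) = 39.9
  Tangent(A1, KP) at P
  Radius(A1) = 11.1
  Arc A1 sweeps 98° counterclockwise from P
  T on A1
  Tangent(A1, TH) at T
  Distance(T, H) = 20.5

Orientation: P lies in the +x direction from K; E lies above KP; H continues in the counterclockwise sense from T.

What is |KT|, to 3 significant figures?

52.4

Since A1 is tangent to KP there, EP ⟂ KP, so E = P + (0, 11.1) = (39.9, 11.1). On A1, P sits at bearing -90° from E; a 98° counterclockwise sweep puts T at bearing 8°, so T = E + 11.1·(cos 8°, sin 8°) = (50.9, 12.6). Then |KT| = |T − K| = 52.4.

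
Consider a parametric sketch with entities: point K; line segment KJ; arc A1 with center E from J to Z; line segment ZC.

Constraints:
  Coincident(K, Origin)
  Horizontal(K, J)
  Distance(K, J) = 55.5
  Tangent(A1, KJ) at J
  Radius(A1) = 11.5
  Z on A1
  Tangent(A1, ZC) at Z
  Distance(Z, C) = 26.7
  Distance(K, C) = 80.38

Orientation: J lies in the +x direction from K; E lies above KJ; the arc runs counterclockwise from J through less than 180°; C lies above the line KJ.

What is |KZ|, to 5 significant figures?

67.380

K is at the origin; K and J share the same y with |KJ| = 55.5 and J on the +x side, so J = (55.500, 0.0000). Since A1 is tangent to KJ there, EJ ⟂ KJ, so E = J + (0, 11.5) = (55.500, 11.500). Since EZ ⟂ ZC (tangency), |EC| = √(11.5² + 26.7²) = 29.071 regardless of where Z sits on A1. So C lies on both circle(K, 80.38) and circle(E, 29.071); the above-KJ intersection is C = (72.224, 35.279). Z is the foot of the tangent from C: Z = (66.756, 9.1449).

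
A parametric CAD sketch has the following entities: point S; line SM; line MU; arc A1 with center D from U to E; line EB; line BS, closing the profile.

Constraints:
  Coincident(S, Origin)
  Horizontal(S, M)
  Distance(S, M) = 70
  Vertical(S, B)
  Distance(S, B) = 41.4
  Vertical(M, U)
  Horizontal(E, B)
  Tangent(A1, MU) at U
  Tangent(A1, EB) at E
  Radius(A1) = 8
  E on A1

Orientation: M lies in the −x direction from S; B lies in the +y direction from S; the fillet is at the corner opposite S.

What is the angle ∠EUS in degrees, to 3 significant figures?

70.5°

S is at the origin; S and M share the same y with |SM| = 70.0 and M on the −x side, so M = (-70.0, 0.00). S and B share the same x with |SB| = 41.4 and B on the +y side, so B = (0.00, 41.4). The virtual corner opposite S is at (-70.0, 41.4). The tangent condition forces DU to be normal to MU and since A1 is tangent to EB there, DE ⟂ EB, with radius 8.0, so the center D sits 8.0 in from both sides at D = (-62.0, 33.4). That places the tangent points at U = (-70.0, 33.4) on MU and E = (-62.0, 41.4) on EB. Then cos ∠EUS = UE·US / (|UE||US|), giving 70.5°.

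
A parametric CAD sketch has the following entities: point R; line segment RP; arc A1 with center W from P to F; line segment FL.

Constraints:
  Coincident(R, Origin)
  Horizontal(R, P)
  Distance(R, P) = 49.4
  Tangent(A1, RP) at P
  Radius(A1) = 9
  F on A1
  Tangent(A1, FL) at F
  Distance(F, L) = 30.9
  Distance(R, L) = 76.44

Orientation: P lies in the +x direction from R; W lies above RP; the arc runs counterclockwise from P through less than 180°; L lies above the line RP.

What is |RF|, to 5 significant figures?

58.263

Checks: |WF| = 9.000 ✓; ∠(WF, FL) = 90.00° ✓; |FL| = 30.90 ✓; |RL| = 76.44 ✓.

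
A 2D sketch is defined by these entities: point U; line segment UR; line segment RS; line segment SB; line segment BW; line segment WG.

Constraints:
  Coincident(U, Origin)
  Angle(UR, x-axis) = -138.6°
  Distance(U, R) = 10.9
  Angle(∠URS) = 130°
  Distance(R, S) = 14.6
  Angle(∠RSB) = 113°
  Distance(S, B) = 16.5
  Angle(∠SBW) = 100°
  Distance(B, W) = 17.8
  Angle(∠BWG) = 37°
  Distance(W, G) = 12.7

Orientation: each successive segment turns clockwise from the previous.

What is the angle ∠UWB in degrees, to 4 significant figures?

95.45°

U is at the origin; UR runs at -138.6° with length 10.9, so R = (-8.176, -7.208). ∠URS = 130.0° gives RS at 171.4° from the x-axis; with |RS| = 14.6, S = (-22.61, -5.025). ∠RSB = 113.0° gives SB at 104.4° from the x-axis; with |SB| = 16.5, B = (-26.72, 10.96). ∠SBW = 100.0° gives BW at 24.40° from the x-axis; with |BW| = 17.8, W = (-10.51, 18.31). Then cos ∠UWB = WU·WB / (|WU||WB|), giving 95.45°.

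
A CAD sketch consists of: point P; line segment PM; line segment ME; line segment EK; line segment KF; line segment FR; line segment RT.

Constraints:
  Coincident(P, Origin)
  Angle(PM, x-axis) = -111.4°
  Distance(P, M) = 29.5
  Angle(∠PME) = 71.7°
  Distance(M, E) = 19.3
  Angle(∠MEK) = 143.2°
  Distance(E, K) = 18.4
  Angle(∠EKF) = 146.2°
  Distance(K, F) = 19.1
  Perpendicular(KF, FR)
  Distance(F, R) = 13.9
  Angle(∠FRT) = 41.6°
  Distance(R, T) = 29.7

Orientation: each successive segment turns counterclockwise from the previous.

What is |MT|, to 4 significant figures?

42.37

The perpendicularity gives FR at right angles to KF, so FR runs at 157.5°; with |FR| = 13.9, R = (18.28, 4.665). ∠FRT = 41.6° gives RT at -64.10° from the x-axis; with |RT| = 29.7, T = (31.26, -22.05). Then |MT| = |T − M| = 42.37.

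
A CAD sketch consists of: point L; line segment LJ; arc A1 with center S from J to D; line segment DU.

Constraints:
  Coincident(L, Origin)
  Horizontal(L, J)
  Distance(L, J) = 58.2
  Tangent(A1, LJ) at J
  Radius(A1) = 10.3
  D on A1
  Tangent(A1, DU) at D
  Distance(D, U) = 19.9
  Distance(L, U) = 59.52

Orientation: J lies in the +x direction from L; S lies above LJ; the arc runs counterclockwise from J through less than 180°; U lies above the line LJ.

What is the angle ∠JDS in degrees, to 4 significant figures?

21.38°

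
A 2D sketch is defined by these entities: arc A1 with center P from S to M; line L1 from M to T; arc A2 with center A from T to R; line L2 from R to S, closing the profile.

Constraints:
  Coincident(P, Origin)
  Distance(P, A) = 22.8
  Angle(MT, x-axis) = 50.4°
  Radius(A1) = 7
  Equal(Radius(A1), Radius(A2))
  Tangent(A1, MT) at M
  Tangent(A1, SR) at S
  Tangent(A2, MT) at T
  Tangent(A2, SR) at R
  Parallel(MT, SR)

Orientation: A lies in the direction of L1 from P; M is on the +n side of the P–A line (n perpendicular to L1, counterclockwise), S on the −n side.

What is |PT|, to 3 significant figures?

23.9

The slot axis is L1's direction at 50.4°, so u = (cos 50.4°, sin 50.4°) = (0.637, 0.771) and n = (−sin 50.4°, cos 50.4°) = (-0.771, 0.637). P is at the origin and A lies 22.8 along u from P, so A = 22.8·u = (14.5, 17.6). Tangency of A1 to both parallel lines with radius 7.0 puts M and S at P ± 7.0·n: M = (-5.39, 4.46), S = (5.39, -4.46). Equal radii place T and R the same way about A: T = A + 7.0·n = (9.14, 22.0), R = A − 7.0·n = (19.9, 13.1). Then |PT| = |T − P| = 23.9.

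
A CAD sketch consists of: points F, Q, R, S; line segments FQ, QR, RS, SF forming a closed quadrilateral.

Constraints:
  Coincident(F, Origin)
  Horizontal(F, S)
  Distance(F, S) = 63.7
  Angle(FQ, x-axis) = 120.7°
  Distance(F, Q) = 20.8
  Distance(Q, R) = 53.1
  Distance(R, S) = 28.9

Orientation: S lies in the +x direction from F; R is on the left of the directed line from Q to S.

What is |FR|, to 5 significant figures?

46.755

F is at the origin; F and S share the same y with |FS| = 63.7 and S in +x, so S = (63.7, 0). FQ runs at 120.7° with |FQ| = 20.8, so Q = (-10.619, 17.885). R is determined by |QR| = 53.1 and |RS| = 28.9 together: it lies at the intersection of circle(Q, 53.1) and circle(S, 28.9). With |QS| = 76.441, the foot of the radical line on QS is 51.200 from Q and the perpendicular offset is √(53.1² − 51.200²) = 14.076. Taking the left-of-QS solution: R = (42.453, 19.591).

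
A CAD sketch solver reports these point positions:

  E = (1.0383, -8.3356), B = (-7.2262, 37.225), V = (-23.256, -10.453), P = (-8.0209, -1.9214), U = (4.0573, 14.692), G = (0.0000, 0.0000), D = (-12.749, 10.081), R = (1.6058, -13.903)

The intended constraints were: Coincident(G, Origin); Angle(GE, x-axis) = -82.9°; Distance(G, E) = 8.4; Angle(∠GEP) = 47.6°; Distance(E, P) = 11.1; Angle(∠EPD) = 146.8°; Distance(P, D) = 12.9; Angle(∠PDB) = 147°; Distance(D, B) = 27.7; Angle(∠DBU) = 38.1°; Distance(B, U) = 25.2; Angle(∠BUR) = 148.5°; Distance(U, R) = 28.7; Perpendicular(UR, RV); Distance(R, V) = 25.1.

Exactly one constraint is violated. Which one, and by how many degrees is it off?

Perpendicular(UR, RV) — off by 3.00°.

G = (0.00, 0.00) ✓; GE at -82.90° ✓; |GE| = 8.400 ✓; ∠GEP = 47.60° ✓; |EP| = 11.10 ✓; ∠EPD = 146.8° ✓; |PD| = 12.90 ✓; ∠PDB = 147.0° ✓; |DB| = 27.70 ✓; ∠DBU = 38.10° ✓; |BU| = 25.20 ✓; ∠BUR = 148.5° ✓; |UR| = 28.70 ✓; ∠(UR, RV) = 93.00° ✗; |RV| = 25.10 ✓.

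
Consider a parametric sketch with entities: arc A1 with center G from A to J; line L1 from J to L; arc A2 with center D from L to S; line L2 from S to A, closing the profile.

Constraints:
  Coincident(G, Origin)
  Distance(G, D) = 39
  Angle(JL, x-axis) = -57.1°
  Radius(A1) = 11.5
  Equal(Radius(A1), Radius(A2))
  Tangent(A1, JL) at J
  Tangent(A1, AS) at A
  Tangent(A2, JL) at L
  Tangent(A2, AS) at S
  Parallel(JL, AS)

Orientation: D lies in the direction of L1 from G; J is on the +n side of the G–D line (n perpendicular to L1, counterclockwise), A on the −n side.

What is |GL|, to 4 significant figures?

40.66

The slot axis is L1's direction at -57.1°, so u = (cos -57.1°, sin -57.1°) = (0.5432, -0.8396) and n = (−sin -57.1°, cos -57.1°) = (0.8396, 0.5432). G is at the origin and D lies 39.0 along u from G, so D = 39.0·u = (21.18, -32.75). Tangency of A1 to both parallel lines with radius 11.5 puts J and A at G ± 11.5·n: J = (9.656, 6.247), A = (-9.656, -6.247). Equal radii place L and S the same way about D: L = D + 11.5·n = (30.84, -26.50), S = D − 11.5·n = (11.53, -38.99). Then |GL| = |L − G| = 40.66.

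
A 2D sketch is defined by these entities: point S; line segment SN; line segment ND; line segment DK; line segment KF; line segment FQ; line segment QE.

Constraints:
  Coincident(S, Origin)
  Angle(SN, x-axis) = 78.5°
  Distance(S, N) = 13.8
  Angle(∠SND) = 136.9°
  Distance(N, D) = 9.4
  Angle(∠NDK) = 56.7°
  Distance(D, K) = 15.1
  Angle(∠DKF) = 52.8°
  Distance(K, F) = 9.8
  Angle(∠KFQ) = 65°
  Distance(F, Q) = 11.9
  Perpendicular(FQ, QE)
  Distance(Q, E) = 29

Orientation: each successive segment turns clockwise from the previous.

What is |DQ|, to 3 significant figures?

4.53

S is at the origin; SN runs at 78.5° with length 13.8, so N = (2.75, 13.5). ∠SND = 136.9° gives ND at 35.4° from the x-axis; with |ND| = 9.4, D = (10.4, 19.0). ∠NDK = 56.7° gives DK at -87.9° from the x-axis; with |DK| = 15.1, K = (11.0, 3.88). ∠DKF = 52.8° gives KF at 145° from the x-axis; with |KF| = 9.8, F = (2.95, 9.51). ∠KFQ = 65.0° gives FQ at 29.9° from the x-axis; with |FQ| = 11.9, Q = (13.3, 15.4). Then |DQ| = |Q − D| = 4.53.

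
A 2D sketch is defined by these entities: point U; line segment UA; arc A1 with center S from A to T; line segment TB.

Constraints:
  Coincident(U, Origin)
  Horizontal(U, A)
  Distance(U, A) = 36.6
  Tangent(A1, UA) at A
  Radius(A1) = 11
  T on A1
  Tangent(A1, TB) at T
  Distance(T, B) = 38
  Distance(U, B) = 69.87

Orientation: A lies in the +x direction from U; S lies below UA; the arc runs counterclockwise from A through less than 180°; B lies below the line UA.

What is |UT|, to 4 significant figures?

32.98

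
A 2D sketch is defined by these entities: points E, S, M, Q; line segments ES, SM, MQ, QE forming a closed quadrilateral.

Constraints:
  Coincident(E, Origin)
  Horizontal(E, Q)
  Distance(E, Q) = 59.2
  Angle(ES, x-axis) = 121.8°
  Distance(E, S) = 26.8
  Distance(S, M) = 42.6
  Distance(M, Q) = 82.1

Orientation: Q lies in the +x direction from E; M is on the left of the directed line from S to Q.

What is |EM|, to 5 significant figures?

61.296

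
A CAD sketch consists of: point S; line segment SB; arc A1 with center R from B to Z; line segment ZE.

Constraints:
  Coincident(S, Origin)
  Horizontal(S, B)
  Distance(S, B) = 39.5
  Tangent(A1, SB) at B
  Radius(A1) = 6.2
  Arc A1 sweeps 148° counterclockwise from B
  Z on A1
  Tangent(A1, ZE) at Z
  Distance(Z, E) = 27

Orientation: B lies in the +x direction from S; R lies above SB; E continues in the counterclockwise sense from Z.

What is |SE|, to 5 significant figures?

32.549

S is at the origin; SB is horizontal with |SB| = 39.5 and B on the +x side, so B = (39.500, 0.0000). Since A1 is tangent to SB there, RB ⟂ SB, so R = B + (0, 6.2) = (39.500, 6.2000). On A1, B sits at bearing -90° from R; a 148° counterclockwise sweep puts Z at bearing 58°, so Z = R + 6.2·(cos 58°, sin 58°) = (42.785, 11.458). Since A1 is tangent to ZE there, RZ ⟂ ZE, so ZE runs along (−sin 58°, cos 58°); with |ZE| = 27.0, E = (19.888, 25.766). Then |SE| = |E − S| = 32.549.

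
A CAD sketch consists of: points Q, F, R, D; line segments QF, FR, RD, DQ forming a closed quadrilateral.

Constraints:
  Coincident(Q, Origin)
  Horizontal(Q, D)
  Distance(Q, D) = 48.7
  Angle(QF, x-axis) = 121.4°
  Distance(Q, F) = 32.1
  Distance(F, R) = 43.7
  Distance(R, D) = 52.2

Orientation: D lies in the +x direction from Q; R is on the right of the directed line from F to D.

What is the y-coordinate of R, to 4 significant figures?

-13.63

Checks: |FR| = 43.70 ✓; |RD| = 52.20 ✓.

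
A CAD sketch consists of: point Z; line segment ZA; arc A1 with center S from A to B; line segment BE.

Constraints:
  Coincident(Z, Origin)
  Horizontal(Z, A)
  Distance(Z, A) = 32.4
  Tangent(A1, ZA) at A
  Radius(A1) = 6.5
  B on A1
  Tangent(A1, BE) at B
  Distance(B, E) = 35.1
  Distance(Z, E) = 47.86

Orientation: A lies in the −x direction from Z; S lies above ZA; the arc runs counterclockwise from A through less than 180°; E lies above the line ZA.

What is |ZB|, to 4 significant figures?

26.64

Z is at the origin; ZA is horizontal with |ZA| = 32.4 and A on the −x side, so A = (-32.40, 0.000). Tangency of A1 to ZA means the radius SA is perpendicular to ZA, so S = A + (0, 6.5) = (-32.40, 6.500). Since SB ⟂ BE (tangency), |SE| = √(6.5² + 35.1²) = 35.70 regardless of where B sits on A1. So E lies on both circle(Z, 47.86) and circle(S, 35.70); the above-ZA intersection is E = (-24.26, 41.26). B is the foot of the tangent from E: B = (-25.91, 6.195).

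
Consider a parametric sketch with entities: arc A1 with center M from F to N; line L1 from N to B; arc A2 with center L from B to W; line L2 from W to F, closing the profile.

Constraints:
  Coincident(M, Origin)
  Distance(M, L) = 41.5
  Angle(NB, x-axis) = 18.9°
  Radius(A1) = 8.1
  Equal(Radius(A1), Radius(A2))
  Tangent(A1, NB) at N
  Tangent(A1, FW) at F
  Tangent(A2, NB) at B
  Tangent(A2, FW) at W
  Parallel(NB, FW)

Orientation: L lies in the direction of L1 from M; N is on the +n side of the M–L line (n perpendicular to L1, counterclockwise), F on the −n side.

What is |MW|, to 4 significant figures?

42.28

The slot axis is L1's direction at 18.9°, so u = (cos 18.9°, sin 18.9°) = (0.9461, 0.3239) and n = (−sin 18.9°, cos 18.9°) = (-0.3239, 0.9461). M is at the origin and L lies 41.5 along u from M, so L = 41.5·u = (39.26, 13.44). Tangency of A1 to both parallel lines with radius 8.1 puts N and F at M ± 8.1·n: N = (-2.624, 7.663), F = (2.624, -7.663). Equal radii place B and W the same way about L: B = L + 8.1·n = (36.64, 21.11), W = L − 8.1·n = (41.89, 5.779). Then |MW| = |W − M| = 42.28.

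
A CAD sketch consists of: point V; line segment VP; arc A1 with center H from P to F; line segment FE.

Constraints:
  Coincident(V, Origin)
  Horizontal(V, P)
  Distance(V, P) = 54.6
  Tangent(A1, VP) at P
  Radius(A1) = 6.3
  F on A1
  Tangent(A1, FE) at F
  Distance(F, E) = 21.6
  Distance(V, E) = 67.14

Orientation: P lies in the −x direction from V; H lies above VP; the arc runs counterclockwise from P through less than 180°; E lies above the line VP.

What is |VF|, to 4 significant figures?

50.27

Checks: |HF| = 6.300 ✓; ∠(HF, FE) = 90.00° ✓; |FE| = 21.60 ✓; |VE| = 67.14 ✓.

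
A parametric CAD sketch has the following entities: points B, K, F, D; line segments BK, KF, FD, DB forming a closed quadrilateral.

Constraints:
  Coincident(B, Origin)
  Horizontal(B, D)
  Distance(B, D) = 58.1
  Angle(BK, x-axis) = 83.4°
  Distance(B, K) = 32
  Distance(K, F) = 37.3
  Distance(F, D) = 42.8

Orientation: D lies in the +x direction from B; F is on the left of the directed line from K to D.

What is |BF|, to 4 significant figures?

56.02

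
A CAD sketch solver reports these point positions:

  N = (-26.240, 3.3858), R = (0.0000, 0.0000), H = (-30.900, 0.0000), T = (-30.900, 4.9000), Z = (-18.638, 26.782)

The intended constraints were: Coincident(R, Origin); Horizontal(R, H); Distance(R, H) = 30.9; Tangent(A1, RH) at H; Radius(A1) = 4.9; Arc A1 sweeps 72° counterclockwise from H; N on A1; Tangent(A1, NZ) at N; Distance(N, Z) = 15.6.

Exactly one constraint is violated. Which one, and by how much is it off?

Distance(N, Z) = 15.6 — off by 9.00.

R = (0.00, 0.00) ✓; R.y = 0.00, H.y = 0.00 ✓; |RH| = 30.90 ✓; ∠(TH, HR) = 90.00° ✓; |TH| = 4.900 ✓; bearing(T→N) − bearing(T→H) = 72.00° ✓; |TN| = 4.900 ✓; ∠(TN, NZ) = 90.00° ✓; |NZ| = 24.60 ✗.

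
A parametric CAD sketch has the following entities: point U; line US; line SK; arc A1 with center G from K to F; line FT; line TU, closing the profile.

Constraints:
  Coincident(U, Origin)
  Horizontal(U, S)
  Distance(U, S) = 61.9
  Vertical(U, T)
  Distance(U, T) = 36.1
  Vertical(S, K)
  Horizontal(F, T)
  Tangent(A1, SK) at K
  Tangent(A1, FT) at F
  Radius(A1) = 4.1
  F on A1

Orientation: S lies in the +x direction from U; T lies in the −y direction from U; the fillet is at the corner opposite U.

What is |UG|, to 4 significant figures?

66.07

U is at the origin; U and S share the same y with |US| = 61.9 and S on the +x side, so S = (61.90, 0.000). U and T share the same x with |UT| = 36.1 and T on the −y side, so T = (0.000, -36.10). The virtual corner opposite U is at (61.90, -36.10). Tangency of A1 to SK means the radius GK is perpendicular to SK and tangency of A1 to FT means the radius GF is perpendicular to FT, with radius 4.1, so the center G sits 4.1 in from both sides at G = (57.80, -32.00). Then |UG| = |G − U| = 66.07.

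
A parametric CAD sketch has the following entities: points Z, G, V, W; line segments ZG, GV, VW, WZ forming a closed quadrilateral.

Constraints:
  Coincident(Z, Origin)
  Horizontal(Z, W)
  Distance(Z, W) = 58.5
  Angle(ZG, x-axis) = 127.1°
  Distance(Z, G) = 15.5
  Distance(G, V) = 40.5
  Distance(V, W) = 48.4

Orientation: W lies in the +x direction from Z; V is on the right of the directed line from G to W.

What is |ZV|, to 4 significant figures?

25.00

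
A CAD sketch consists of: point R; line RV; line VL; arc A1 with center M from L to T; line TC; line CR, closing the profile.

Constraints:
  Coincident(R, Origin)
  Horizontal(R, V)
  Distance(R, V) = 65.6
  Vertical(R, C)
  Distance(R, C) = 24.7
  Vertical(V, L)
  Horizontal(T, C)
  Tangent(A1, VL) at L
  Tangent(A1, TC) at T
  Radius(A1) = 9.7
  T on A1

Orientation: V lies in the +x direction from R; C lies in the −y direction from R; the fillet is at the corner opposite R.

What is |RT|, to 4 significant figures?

61.11

The virtual corner opposite R is at (65.60, -24.70). A1 meets VL tangentially, so ML is at right angles to VL and the tangent condition forces MT to be normal to TC, with radius 9.7, so the center M sits 9.7 in from both sides at M = (55.90, -15.00). That places the tangent points at L = (65.60, -15.00) on VL and T = (55.90, -24.70) on TC. Then |RT| = |T − R| = 61.11.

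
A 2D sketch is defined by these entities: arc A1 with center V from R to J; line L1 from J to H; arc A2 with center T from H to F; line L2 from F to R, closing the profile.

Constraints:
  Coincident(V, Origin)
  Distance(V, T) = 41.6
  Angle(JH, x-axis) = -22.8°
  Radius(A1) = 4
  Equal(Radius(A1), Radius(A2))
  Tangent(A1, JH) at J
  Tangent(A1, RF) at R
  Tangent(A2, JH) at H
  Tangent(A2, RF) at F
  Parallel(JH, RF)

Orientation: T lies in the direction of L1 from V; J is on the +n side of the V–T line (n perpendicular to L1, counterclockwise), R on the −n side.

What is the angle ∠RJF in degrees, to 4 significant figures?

79.11°

The slot axis is L1's direction at -22.8°, so u = (cos -22.8°, sin -22.8°) = (0.9219, -0.3875) and n = (−sin -22.8°, cos -22.8°) = (0.3875, 0.9219). V is at the origin and T lies 41.6 along u from V, so T = 41.6·u = (38.35, -16.12). Tangency of A1 to both parallel lines with radius 4.0 puts J and R at V ± 4.0·n: J = (1.550, 3.687), R = (-1.550, -3.687). Equal radii place H and F the same way about T: H = T + 4.0·n = (39.90, -12.43), F = T − 4.0·n = (36.80, -19.81). Then cos ∠RJF = JR·JF / (|JR||JF|), giving 79.11°.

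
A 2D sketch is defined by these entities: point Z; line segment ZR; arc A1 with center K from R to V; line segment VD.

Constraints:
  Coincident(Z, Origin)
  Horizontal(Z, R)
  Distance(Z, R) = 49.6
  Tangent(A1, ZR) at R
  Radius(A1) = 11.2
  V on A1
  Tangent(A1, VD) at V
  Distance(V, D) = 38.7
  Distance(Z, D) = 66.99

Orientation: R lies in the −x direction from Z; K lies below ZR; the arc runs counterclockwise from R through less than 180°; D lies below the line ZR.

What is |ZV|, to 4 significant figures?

61.84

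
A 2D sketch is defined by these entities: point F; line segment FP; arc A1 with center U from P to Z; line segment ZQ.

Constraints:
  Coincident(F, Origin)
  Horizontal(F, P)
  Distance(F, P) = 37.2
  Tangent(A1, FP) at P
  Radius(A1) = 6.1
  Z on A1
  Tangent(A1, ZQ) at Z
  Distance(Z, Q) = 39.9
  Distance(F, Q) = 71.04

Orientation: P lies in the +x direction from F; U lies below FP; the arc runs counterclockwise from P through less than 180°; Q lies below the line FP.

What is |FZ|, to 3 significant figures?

34.1

Checks: |UZ| = 6.100 ✓; ∠(UZ, ZQ) = 90.00° ✓; |ZQ| = 39.90 ✓; |FQ| = 71.04 ✓.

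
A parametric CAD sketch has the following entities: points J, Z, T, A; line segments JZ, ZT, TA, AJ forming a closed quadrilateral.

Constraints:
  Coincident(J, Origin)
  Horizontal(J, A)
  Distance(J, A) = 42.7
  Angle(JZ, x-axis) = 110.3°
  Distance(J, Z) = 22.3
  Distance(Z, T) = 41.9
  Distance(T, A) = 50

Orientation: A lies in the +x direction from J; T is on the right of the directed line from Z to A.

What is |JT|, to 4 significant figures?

20.89

J is at the origin; J and A share the same y with |JA| = 42.7 and A in +x, so A = (42.7, 0). JZ runs at 110.3° with |JZ| = 22.3, so Z = (-7.737, 20.91). T is determined by |ZT| = 41.9 and |TA| = 50.0 together: it lies at the intersection of circle(Z, 41.9) and circle(A, 50.0). With |ZA| = 54.60, the foot of the radical line on ZA is 20.48 from Z and the perpendicular offset is √(41.9² − 20.48²) = 36.55. Taking the right-of-ZA solution: T = (-2.816, -20.70).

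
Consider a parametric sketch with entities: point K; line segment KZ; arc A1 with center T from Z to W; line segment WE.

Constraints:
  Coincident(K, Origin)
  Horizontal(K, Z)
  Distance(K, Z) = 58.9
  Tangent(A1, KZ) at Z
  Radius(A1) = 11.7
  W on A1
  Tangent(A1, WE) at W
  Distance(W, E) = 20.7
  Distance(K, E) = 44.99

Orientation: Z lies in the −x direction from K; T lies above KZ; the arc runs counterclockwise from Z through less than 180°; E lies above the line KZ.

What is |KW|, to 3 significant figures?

49.2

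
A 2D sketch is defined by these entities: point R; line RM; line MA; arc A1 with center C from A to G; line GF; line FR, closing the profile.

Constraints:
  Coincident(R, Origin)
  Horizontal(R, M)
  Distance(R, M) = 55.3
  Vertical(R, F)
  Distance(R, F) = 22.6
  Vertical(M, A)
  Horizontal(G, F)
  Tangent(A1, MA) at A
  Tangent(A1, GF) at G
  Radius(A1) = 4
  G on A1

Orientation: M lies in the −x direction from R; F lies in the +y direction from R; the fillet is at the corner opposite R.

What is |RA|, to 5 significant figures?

58.344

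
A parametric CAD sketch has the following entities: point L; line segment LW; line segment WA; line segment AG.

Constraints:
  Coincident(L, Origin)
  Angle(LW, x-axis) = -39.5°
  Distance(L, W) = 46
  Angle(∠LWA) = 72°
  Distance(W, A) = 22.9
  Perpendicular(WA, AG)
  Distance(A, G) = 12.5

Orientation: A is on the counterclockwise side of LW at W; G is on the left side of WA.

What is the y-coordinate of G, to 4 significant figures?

-3.372

L is at the origin; LW runs at -39.5° with length 46.0, so W = 46.0·(cos -39.5°, sin -39.5°) = (35.49, -29.26). ∠LWA = 72.0°, so WA runs at -39.5° + (180° − 72.0°) = 68.50° from the x-axis; with |WA| = 22.9, A = W + 22.9·(cos 68.50°, sin 68.50°) = (43.89, -7.953). WA ⟂ AG; with |AG| = 12.5 on the left of WA, G = A + 12.5·(-0.9304, 0.3665) = (32.26, -3.372). So G.y = -3.372.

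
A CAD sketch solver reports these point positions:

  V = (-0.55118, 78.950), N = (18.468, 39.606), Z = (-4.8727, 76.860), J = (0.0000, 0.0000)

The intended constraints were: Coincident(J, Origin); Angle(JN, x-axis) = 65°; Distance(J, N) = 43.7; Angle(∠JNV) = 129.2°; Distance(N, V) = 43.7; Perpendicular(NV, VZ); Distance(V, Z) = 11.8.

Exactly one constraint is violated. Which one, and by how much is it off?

Distance(V, Z) = 11.8 — off by 7.00.

J = (0.00, 0.00) ✓; JN at 65.00° ✓; |JN| = 43.70 ✓; ∠JNV = 129.2° ✓; |NV| = 43.70 ✓; ∠(NV, VZ) = 90.01° ✓; |VZ| = 4.800 ✗.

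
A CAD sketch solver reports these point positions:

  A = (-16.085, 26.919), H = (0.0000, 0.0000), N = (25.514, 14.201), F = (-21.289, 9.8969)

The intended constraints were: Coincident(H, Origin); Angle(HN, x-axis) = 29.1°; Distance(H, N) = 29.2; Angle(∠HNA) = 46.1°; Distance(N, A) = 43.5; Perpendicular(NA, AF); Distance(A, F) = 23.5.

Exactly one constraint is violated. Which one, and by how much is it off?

Distance(A, F) = 23.5 — off by 5.70.

H = (0.00, 0.00) ✓; HN at 29.10° ✓; |HN| = 29.20 ✓; ∠HNA = 46.10° ✓; |NA| = 43.50 ✓; ∠(NA, AF) = 90.00° ✓; |AF| = 17.80 ✗.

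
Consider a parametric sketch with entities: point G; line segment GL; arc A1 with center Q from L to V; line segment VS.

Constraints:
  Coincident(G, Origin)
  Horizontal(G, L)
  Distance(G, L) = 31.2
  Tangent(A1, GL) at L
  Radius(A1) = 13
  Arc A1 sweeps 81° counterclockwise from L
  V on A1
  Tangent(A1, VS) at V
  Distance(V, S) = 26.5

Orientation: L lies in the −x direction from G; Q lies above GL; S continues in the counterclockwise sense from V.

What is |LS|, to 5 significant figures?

40.840

On A1, L sits at bearing -90° from Q; an 81° counterclockwise sweep puts V at bearing -9°, so V = Q + 13.0·(cos -9°, sin -9°) = (-18.360, 10.966). Tangency of A1 to VS means the radius QV is perpendicular to VS, so VS runs along (−sin -9°, cos -9°); with |VS| = 26.5, S = (-14.215, 37.140). Then |LS| = |S − L| = 40.840.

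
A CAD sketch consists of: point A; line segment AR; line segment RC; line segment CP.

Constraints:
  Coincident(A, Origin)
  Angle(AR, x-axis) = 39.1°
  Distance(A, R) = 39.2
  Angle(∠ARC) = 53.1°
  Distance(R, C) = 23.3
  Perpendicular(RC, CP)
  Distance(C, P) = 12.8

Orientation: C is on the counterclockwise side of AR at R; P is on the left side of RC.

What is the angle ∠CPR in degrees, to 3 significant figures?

61.2°

∠ARC = 53.1°, so RC runs at 39.1° + (180° − 53.1°) = 166° from the x-axis; with |RC| = 23.3, C = R + 23.3·(cos 166°, sin 166°) = (7.81, 30.4). RC ⟂ CP; with |CP| = 12.8 on the left of RC, P = C + 12.8·(-0.242, -0.970) = (4.72, 17.9). Then cos ∠CPR = PC·PR / (|PC||PR|), giving 61.2°.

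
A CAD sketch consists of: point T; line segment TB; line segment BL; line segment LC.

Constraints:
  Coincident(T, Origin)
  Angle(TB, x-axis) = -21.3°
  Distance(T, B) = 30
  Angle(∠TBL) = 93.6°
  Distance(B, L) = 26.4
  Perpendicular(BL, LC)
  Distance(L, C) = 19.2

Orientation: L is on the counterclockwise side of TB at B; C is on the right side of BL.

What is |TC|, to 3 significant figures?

56.7

T is at the origin; TB runs at -21.3° with length 30.0, so B = 30.0·(cos -21.3°, sin -21.3°) = (28.0, -10.9). ∠TBL = 93.6°, so BL runs at -21.3° + (180° − 93.6°) = 65.1° from the x-axis; with |BL| = 26.4, L = B + 26.4·(cos 65.1°, sin 65.1°) = (39.1, 13.0). BL ⟂ LC; with |LC| = 19.2 on the right of BL, C = L + 19.2·(0.907, -0.421) = (56.5, 4.96). Then |TC| = |C − T| = 56.7.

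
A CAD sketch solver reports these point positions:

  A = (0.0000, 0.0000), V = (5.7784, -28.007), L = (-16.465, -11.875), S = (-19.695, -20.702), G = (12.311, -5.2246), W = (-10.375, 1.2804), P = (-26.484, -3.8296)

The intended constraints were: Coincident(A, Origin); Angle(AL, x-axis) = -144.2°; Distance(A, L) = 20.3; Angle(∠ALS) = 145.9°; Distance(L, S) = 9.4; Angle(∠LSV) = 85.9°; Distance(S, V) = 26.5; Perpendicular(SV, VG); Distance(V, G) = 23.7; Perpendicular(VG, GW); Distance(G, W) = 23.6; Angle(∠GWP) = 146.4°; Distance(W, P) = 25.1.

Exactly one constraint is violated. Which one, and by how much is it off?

Distance(W, P) = 25.1 — off by 8.20.

A = (0.00, 0.00) ✓; AL at -144.2° ✓; |AL| = 20.30 ✓; ∠ALS = 145.9° ✓; |LS| = 9.399 ✓; ∠LSV = 85.90° ✓; |SV| = 26.50 ✓; ∠(SV, VG) = 90.00° ✓; |VG| = 23.70 ✓; ∠(VG, GW) = 90.00° ✓; |GW| = 23.60 ✓; ∠GWP = 146.4° ✓; |WP| = 16.90 ✗.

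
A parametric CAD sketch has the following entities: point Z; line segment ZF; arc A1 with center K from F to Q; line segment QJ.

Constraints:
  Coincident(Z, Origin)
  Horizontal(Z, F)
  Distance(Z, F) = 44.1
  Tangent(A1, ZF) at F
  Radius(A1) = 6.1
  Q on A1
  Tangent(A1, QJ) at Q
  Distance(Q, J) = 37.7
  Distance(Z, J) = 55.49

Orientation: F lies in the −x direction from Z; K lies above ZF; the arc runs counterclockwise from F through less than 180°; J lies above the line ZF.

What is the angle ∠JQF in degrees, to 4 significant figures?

137.4°

Checks: |KQ| = 6.100 ✓; ∠(KQ, QJ) = 90.00° ✓; |QJ| = 37.70 ✓; |ZJ| = 55.49 ✓.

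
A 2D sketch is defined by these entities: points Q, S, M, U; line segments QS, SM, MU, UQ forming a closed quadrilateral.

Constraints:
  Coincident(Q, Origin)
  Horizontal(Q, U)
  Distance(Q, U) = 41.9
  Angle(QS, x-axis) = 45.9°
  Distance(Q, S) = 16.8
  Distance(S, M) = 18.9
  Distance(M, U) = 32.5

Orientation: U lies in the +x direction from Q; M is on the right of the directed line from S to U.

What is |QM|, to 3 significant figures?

12.2

Q is at the origin; QU is horizontal with |QU| = 41.9 and U in +x, so U = (41.9, 0). QS runs at 45.9° with |QS| = 16.8, so S = (11.7, 12.1). M is determined by |SM| = 18.9 and |MU| = 32.5 together: it lies at the intersection of circle(S, 18.9) and circle(U, 32.5). With |SU| = 32.5, the foot of the radical line on SU is 5.52 from S and the perpendicular offset is √(18.9² − 5.52²) = 18.1. Taking the right-of-SU solution: M = (10.1, -6.77).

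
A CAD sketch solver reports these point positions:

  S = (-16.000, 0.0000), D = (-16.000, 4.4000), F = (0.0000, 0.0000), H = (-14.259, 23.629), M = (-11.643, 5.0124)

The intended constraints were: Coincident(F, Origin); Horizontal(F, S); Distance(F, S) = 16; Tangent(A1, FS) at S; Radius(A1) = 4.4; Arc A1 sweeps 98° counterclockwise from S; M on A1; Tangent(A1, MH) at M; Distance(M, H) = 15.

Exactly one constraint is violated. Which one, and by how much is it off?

Distance(M, H) = 15 — off by 3.80.

F = (0.00, 0.00) ✓; F.y = 0.00, S.y = 0.00 ✓; |FS| = 16.00 ✓; ∠(DS, SF) = 90.00° ✓; |DS| = 4.400 ✓; bearing(D→M) − bearing(D→S) = 98.00° ✓; |DM| = 4.400 ✓; ∠(DM, MH) = 90.00° ✓; |MH| = 18.80 ✗.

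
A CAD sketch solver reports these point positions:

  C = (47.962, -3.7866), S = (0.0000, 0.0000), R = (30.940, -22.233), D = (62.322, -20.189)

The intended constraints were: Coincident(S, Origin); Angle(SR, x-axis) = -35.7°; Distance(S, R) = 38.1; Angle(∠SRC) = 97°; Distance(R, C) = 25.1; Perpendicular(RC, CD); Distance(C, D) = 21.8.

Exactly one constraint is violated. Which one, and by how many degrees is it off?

Perpendicular(RC, CD) — off by 6.10°.

S = (0.00, 0.00) ✓; SR at -35.70° ✓; |SR| = 38.10 ✓; ∠SRC = 97.00° ✓; |RC| = 25.10 ✓; ∠(RC, CD) = 96.10° ✗; |CD| = 21.80 ✓.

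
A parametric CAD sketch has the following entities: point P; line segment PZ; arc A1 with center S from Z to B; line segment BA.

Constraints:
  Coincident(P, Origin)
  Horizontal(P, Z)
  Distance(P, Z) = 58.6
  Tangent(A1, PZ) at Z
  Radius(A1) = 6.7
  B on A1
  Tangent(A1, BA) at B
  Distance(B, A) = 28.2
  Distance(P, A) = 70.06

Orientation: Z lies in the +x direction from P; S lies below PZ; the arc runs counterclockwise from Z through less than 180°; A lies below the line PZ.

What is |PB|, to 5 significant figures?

52.894

P is at the origin; P and Z share the same y with |PZ| = 58.6 and Z on the +x side, so Z = (58.600, 0.0000). Since A1 is tangent to PZ there, SZ ⟂ PZ, so S = Z + (0, -6.7) = (58.600, -6.7000). Since SB ⟂ BA (tangency), |SA| = √(6.7² + 28.2²) = 28.985 regardless of where B sits on A1. So A lies on both circle(P, 70.06) and circle(S, 28.985); the below-PZ intersection is A = (60.321, -35.634). B is the foot of the tangent from A: B = (52.185, -8.6331).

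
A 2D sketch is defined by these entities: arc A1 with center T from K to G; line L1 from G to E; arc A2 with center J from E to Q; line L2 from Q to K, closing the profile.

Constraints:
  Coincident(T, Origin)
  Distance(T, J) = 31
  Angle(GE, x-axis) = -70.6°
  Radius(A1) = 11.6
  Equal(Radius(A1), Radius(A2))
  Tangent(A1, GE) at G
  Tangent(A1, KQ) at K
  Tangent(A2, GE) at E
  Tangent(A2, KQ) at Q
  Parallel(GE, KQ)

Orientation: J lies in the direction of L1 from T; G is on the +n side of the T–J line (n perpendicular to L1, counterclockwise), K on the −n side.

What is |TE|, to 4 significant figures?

33.10

The slot axis is L1's direction at -70.6°, so u = (cos -70.6°, sin -70.6°) = (0.3322, -0.9432) and n = (−sin -70.6°, cos -70.6°) = (0.9432, 0.3322). T is at the origin and J lies 31.0 along u from T, so J = 31.0·u = (10.30, -29.24). Tangency of A1 to both parallel lines with radius 11.6 puts G and K at T ± 11.6·n: G = (10.94, 3.853), K = (-10.94, -3.853). Equal radii place E and Q the same way about J: E = J + 11.6·n = (21.24, -25.39), Q = J − 11.6·n = (-0.6444, -33.09). Then |TE| = |E − T| = 33.10.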